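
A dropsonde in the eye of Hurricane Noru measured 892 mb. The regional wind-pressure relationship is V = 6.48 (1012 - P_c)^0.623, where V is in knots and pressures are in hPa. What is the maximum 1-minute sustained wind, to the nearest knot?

128 kt

ΔP = 1012 − 892 = 120 mb.
120^0.623 ≈ 19.739.
V ≈ 6.48 × 19.739 ≈ 127.9 kt.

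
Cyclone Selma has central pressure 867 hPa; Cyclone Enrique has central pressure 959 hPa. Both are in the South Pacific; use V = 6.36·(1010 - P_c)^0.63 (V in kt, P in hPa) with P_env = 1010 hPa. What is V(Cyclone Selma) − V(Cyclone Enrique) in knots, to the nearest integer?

69 kt

Cyclone Selma: ΔP = 143; V ≈ 6.36 × 143^0.63 ≈ 144.98 kt.
Cyclone Enrique: ΔP = 51; V ≈ 6.36 × 51^0.63 ≈ 75.72 kt.
Difference ≈ 144.98 − 75.72 = 69.26 → 69 kt.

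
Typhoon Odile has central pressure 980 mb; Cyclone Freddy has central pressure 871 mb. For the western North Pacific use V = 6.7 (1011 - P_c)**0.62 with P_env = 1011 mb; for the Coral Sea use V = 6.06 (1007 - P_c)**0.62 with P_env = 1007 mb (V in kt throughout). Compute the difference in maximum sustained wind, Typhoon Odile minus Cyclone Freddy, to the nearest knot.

Typhoon Odile: ΔP = 31; V ≈ 6.7 × 31^0.62 ≈ 56.33 kt.
Cyclone Freddy: ΔP = 136; V ≈ 6.06 × 136^0.62 ≈ 127.43 kt.
Difference ≈ 56.33 − 127.43 = -71.10 → -71 kt.

-71 kt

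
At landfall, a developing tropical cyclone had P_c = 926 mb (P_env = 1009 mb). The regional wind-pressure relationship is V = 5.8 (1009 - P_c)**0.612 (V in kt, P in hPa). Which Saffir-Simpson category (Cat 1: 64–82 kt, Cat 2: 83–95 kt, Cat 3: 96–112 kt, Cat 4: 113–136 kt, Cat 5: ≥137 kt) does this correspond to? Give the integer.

ΔP = 1009 − 926 = 83 mb.
V ≈ 5.8 × 83^0.612 = 5.8 × 14.94 ≈ 87 kt.
87 kt falls in the Category 2 band.

2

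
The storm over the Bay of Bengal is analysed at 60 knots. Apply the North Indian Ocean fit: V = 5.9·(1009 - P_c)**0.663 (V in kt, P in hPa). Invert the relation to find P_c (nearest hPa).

976 hPa

ΔP = (V / 5.9)^(1/0.663) = (60/5.9)^1.508.
60/5.9 = 10.169; 10.169^1.508 ≈ 33.06 hPa.
P_c = 1009 − 33.06 = 975.94 ≈ 976 hPa.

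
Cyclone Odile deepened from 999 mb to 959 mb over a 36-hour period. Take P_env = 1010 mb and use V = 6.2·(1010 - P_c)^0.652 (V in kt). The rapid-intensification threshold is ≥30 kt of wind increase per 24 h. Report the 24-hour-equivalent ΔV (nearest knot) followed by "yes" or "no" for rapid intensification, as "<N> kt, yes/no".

V₁: ΔP = 11, V ≈ 6.2 × 11^0.652 ≈ 29.61 kt.
V₂: ΔP = 51, V ≈ 6.2 × 51^0.652 ≈ 80.49 kt.
ΔV over 36 h = 50.88 kt → 24 h equivalent = 50.88 × 24/36 ≈ 33.92 kt.
34 kt ≥ 30 kt ⇒ rapid intensification.

34 kt, yes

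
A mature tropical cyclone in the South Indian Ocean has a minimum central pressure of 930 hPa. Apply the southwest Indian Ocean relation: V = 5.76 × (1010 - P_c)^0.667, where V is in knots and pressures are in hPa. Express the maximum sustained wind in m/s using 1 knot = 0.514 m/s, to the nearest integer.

55 m/s

ΔP = 1010 − 930 = 80 hPa.
V ≈ 5.76 × 80^0.667 = 5.76 × 18.593 ≈ 107.099 kt.
107.099 × 0.514 ≈ 55.05 m/s → 55 m/s.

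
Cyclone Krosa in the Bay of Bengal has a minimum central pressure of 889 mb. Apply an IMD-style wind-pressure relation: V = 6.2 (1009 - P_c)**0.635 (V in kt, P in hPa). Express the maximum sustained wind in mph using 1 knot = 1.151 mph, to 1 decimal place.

149.2 mph

ΔP = 1009 − 889 = 120 mb.
V ≈ 6.2 × 120^0.635 = 6.2 × 20.906 ≈ 129.620 kt.
129.620 × 1.151 ≈ 149.19 mph → 149.2 mph.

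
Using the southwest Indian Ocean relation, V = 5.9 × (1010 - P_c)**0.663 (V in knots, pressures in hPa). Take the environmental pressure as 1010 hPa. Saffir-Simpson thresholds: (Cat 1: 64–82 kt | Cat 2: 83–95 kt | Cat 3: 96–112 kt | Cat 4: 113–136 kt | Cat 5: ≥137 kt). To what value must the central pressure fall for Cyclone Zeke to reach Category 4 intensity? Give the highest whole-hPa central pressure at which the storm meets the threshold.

Category 4 begins at V = 113 kt.
Required ΔP = (113/5.9)^(1/0.663) = 19.153^1.508 ≈ 85.90 hPa.
P_c ≤ 1010 − 85.90 = 924.10, so the highest integer P_c is 924 hPa.

924 hPa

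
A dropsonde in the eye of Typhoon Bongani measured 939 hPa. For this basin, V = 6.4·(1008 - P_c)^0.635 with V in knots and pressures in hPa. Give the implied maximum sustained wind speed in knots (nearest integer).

ΔP = 1008 − 939 = 69 hPa.
69^0.635 ≈ 14.712.
V ≈ 6.4 × 14.712 ≈ 94.2 kt.

94 kt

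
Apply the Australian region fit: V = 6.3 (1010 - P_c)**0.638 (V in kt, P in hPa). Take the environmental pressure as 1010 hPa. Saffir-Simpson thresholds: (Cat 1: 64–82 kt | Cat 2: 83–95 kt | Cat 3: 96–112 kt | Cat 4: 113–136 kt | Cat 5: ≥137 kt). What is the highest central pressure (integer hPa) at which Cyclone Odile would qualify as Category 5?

Category 5 begins at V = 137 kt.
Required ΔP = (137/6.3)^(1/0.638) = 21.746^1.567 ≈ 124.80 hPa.
P_c ≤ 1010 − 124.80 = 885.20, so the highest integer P_c is 885 hPa.

885 hPa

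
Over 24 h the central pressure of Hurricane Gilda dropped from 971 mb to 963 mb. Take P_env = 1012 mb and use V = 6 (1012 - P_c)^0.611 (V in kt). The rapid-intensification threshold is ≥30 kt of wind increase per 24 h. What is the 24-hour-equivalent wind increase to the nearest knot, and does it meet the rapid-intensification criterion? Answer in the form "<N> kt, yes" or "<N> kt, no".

7 kt, no

V₁: ΔP = 41, V ≈ 6 × 41^0.611 ≈ 58.02 kt.
V₂: ΔP = 49, V ≈ 6 × 49^0.611 ≈ 64.69 kt.
ΔV over 24 h = 6.67 kt → 24 h equivalent = 6.67 × 24/24 ≈ 6.67 kt.
7 kt < 30 kt ⇒ not rapid intensification.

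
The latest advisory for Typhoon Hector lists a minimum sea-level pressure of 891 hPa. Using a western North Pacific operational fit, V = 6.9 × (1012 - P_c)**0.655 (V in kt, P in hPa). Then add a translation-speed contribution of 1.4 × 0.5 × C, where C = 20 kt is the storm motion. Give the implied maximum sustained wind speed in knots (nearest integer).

174 kt

ΔP = 1012 − 891 = 121 hPa.
121^0.655 ≈ 23.133.
V ≈ 6.9 × 23.133 ≈ 159.6 kt.
Translation term: 1.4 × 0.5 × 20 = 14 kt.
Corrected V ≈ 173.6 kt → 174 kt.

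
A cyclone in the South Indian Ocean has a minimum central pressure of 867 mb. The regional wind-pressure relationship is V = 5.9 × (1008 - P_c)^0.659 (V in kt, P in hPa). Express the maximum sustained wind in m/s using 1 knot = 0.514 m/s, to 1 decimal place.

79.1 m/s

ΔP = 1008 − 867 = 141 mb.
V ≈ 5.9 × 141^0.659 = 5.9 × 26.082 ≈ 153.882 kt.
153.882 × 0.514 ≈ 79.10 m/s → 79.1 m/s.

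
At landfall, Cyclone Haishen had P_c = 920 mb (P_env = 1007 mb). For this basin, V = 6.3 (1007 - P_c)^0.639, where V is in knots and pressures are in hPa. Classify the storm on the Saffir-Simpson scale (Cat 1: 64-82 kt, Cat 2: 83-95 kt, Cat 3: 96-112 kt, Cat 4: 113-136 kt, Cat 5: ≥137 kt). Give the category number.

3

ΔP = 1007 − 920 = 87 mb.
V ≈ 6.3 × 87^0.639 = 6.3 × 17.35 ≈ 109 kt.
109 kt falls in the Category 3 band.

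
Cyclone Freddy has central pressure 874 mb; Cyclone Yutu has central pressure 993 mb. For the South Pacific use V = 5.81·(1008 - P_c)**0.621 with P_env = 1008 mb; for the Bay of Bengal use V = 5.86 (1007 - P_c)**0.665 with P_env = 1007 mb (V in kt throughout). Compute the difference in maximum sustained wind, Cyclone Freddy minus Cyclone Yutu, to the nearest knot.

88 kt

Cyclone Freddy: ΔP = 134; V ≈ 5.81 × 134^0.621 ≈ 121.65 kt.
Cyclone Yutu: ΔP = 14; V ≈ 5.86 × 14^0.665 ≈ 33.89 kt.
Difference ≈ 121.65 − 33.89 = 87.76 → 88 kt.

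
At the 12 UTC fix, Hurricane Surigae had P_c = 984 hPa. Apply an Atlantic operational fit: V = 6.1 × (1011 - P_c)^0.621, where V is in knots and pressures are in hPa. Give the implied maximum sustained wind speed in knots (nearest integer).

ΔP = 1011 − 984 = 27 hPa.
27^0.621 ≈ 7.742.
V ≈ 6.1 × 7.742 ≈ 47.2 kt.

47 kt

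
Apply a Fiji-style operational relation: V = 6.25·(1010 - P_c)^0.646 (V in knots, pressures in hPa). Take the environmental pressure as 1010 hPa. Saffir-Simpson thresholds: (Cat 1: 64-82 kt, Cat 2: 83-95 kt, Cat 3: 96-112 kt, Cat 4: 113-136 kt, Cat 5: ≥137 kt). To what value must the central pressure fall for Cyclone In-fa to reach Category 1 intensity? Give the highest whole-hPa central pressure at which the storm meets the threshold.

973 hPa

Category 1 begins at V = 64 kt.
Required ΔP = (64/6.25)^(1/0.646) = 10.240^1.548 ≈ 36.64 hPa.
P_c ≤ 1010 − 36.64 = 973.36, so the highest integer P_c is 973 hPa.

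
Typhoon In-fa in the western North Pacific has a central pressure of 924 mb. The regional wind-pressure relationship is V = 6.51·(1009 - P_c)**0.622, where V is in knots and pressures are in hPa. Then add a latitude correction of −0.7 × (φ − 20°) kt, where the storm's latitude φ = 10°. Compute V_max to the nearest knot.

ΔP = 1009 − 924 = 85 mb.
85^0.622 ≈ 15.853.
V ≈ 6.51 × 15.853 ≈ 103.2 kt.
Latitude correction: −0.7 × (10 − 20) = 7 kt.
Corrected V ≈ 110.2 kt → 110 kt.

110 kt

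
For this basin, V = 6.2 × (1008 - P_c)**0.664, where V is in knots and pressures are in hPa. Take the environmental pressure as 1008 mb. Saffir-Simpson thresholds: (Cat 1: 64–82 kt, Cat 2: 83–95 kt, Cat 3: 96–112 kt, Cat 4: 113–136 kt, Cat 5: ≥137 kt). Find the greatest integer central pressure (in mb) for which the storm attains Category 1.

974 mb

Category 1 begins at V = 64 kt.
Required ΔP = (64/6.2)^(1/0.664) = 10.323^1.506 ≈ 33.63 mb.
P_c ≤ 1008 − 33.63 = 974.37, so the highest integer P_c is 974 mb.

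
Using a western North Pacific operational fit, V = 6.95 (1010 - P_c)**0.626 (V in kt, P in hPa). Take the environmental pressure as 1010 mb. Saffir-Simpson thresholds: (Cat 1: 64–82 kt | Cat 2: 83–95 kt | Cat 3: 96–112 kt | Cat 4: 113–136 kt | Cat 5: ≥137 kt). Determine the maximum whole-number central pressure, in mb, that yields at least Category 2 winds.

957 mb

Category 2 begins at V = 83 kt.
Required ΔP = (83/6.95)^(1/0.626) = 11.942^1.597 ≈ 52.55 mb.
P_c ≤ 1010 − 52.55 = 957.45, so the highest integer P_c is 957 mb.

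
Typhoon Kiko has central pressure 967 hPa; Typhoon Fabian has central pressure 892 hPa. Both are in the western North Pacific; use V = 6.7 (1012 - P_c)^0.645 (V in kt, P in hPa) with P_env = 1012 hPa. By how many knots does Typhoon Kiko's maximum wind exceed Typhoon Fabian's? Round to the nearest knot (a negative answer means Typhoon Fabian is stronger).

Typhoon Kiko: ΔP = 45; V ≈ 6.7 × 45^0.645 ≈ 78.05 kt.
Typhoon Fabian: ΔP = 120; V ≈ 6.7 × 120^0.645 ≈ 146.94 kt.
Difference ≈ 78.05 − 146.94 = -68.89 → -69 kt.

-69 kt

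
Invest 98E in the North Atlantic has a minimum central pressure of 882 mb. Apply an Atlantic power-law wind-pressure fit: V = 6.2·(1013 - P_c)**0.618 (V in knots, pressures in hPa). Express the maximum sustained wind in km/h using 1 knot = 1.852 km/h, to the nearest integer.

234 km/h

ΔP = 1013 − 882 = 131 mb.
V ≈ 6.2 × 131^0.618 = 6.2 × 20.346 ≈ 126.144 kt.
126.144 × 1.852 ≈ 233.62 km/h → 234 km/h.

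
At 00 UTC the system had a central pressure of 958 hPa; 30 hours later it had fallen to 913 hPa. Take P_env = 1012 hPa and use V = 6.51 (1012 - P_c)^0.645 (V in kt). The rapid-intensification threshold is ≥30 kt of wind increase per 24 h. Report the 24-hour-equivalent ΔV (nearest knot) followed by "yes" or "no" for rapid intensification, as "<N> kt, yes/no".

V₁: ΔP = 54, V ≈ 6.51 × 54^0.645 ≈ 85.31 kt.
V₂: ΔP = 99, V ≈ 6.51 × 99^0.645 ≈ 126.11 kt.
ΔV over 30 h = 40.80 kt → 24 h equivalent = 40.80 × 24/30 ≈ 32.64 kt.
33 kt ≥ 30 kt ⇒ rapid intensification.

33 kt, yes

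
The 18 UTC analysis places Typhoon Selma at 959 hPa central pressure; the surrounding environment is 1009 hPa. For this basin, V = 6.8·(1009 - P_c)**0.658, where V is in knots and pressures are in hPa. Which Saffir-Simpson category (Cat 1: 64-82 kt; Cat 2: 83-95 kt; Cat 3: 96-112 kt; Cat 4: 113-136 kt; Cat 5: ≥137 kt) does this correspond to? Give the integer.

ΔP = 1009 − 959 = 50 hPa.
V ≈ 6.8 × 50^0.658 = 6.8 × 13.12 ≈ 89 kt.
89 kt falls in the Category 2 band.

2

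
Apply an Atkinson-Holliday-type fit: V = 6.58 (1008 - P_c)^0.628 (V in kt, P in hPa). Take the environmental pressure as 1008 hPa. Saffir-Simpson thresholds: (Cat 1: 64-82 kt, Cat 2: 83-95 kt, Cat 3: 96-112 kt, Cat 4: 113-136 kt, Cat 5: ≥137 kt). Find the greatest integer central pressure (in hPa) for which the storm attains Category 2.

Category 2 begins at V = 83 kt.
Required ΔP = (83/6.58)^(1/0.628) = 12.614^1.592 ≈ 56.62 hPa.
P_c ≤ 1008 − 56.62 = 951.38, so the highest integer P_c is 951 hPa.

951 hPa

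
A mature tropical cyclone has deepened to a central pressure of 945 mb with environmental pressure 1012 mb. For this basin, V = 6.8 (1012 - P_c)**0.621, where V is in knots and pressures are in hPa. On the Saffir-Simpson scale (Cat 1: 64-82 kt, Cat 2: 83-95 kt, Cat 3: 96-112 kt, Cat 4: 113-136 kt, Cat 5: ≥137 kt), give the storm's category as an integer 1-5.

ΔP = 1012 − 945 = 67 mb.
V ≈ 6.8 × 67^0.621 = 6.8 × 13.61 ≈ 93 kt.
93 kt falls in the Category 2 band.

2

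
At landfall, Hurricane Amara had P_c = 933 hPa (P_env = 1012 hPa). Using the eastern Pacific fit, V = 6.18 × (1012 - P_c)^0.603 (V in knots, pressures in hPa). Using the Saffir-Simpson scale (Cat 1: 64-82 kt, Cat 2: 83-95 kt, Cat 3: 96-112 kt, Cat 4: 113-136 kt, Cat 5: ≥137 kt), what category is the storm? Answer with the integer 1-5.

ΔP = 1012 − 933 = 79 hPa.
V ≈ 6.18 × 79^0.603 = 6.18 × 13.94 ≈ 86 kt.
86 kt falls in the Category 2 band.

2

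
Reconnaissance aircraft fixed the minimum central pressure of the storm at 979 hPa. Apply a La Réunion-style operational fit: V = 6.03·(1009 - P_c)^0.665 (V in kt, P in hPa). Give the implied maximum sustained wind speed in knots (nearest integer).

ΔP = 1009 − 979 = 30 hPa.
30^0.665 ≈ 9.600.
V ≈ 6.03 × 9.600 ≈ 57.9 kt.

58 kt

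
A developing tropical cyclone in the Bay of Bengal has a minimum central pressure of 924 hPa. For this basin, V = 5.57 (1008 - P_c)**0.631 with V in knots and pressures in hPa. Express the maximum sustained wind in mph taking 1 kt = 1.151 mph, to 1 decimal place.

105.0 mph

ΔP = 1008 − 924 = 84 hPa.
V ≈ 5.57 × 84^0.631 = 5.57 × 16.376 ≈ 91.217 kt.
91.217 × 1.151 ≈ 104.99 mph → 105.0 mph.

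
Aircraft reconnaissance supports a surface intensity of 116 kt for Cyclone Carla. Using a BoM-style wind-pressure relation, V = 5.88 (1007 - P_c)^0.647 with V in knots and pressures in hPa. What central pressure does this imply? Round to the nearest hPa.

907 hPa

ΔP = (V / 5.88)^(1/0.647) = (116/5.88)^1.546.
116/5.88 = 19.728; 19.728^1.546 ≈ 100.39 hPa.
P_c = 1007 − 100.39 = 906.61 ≈ 907 hPa.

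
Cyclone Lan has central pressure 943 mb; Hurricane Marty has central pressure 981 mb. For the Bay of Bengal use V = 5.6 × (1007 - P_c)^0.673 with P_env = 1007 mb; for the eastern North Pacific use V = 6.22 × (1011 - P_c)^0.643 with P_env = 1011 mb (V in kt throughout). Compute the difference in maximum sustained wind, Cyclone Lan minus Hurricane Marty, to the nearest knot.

37 kt

Cyclone Lan: ΔP = 64; V ≈ 5.6 × 64^0.673 ≈ 91.99 kt.
Hurricane Marty: ΔP = 30; V ≈ 6.22 × 30^0.643 ≈ 55.41 kt.
Difference ≈ 91.99 − 55.41 = 36.58 → 37 kt.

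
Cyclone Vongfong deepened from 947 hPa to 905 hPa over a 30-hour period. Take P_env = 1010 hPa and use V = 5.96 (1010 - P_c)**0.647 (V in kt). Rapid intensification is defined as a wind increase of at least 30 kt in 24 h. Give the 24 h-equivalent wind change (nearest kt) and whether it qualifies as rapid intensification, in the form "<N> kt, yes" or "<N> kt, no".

V₁: ΔP = 63, V ≈ 5.96 × 63^0.647 ≈ 86.98 kt.
V₂: ΔP = 105, V ≈ 5.96 × 105^0.647 ≈ 121.05 kt.
ΔV over 30 h = 34.07 kt → 24 h equivalent = 34.07 × 24/30 ≈ 27.26 kt.
27 kt < 30 kt ⇒ not rapid intensification.

27 kt, no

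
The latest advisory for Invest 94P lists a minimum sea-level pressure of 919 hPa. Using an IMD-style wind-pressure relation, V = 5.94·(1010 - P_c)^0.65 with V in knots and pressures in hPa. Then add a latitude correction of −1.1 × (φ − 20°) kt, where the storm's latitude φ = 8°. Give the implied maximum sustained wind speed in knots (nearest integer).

125 kt

ΔP = 1010 − 919 = 91 hPa.
91^0.65 ≈ 18.766.
V ≈ 5.94 × 18.766 ≈ 111.5 kt.
Latitude correction: −1.1 × (8 − 20) = 13.2 kt.
Corrected V ≈ 124.7 kt → 125 kt.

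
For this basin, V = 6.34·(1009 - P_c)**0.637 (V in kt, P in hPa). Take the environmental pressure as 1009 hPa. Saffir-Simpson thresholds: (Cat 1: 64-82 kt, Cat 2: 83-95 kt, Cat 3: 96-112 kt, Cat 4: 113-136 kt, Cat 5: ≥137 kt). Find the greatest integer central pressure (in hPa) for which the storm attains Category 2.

952 hPa

Category 2 begins at V = 83 kt.
Required ΔP = (83/6.34)^(1/0.637) = 13.091^1.570 ≈ 56.69 hPa.
P_c ≤ 1009 − 56.69 = 952.31, so the highest integer P_c is 952 hPa.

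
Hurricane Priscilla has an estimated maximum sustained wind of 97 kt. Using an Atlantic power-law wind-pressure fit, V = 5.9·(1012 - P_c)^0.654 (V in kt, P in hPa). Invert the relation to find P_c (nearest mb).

940 mb

ΔP = (V / 5.9)^(1/0.654) = (97/5.9)^1.529.
97/5.9 = 16.441; 16.441^1.529 ≈ 72.31 mb.
P_c = 1012 − 72.31 = 939.69 ≈ 940 mb.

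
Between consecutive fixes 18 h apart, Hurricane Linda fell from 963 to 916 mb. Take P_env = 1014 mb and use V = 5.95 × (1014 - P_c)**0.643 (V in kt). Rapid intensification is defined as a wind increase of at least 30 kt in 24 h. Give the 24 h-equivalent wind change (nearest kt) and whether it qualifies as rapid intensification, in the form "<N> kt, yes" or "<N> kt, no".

V₁: ΔP = 51, V ≈ 5.95 × 51^0.643 ≈ 74.56 kt.
V₂: ΔP = 98, V ≈ 5.95 × 98^0.643 ≈ 113.47 kt.
ΔV over 18 h = 38.91 kt → 24 h equivalent = 38.91 × 24/18 ≈ 51.88 kt.
52 kt ≥ 30 kt ⇒ rapid intensification.

52 kt, yes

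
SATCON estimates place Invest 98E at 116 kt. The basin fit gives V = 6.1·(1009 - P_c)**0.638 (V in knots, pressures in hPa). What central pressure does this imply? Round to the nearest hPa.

908 hPa

ΔP = (V / 6.1)^(1/0.638) = (116/6.1)^1.567.
116/6.1 = 19.016; 19.016^1.567 ≈ 101.14 hPa.
P_c = 1009 − 101.14 = 907.86 ≈ 908 hPa.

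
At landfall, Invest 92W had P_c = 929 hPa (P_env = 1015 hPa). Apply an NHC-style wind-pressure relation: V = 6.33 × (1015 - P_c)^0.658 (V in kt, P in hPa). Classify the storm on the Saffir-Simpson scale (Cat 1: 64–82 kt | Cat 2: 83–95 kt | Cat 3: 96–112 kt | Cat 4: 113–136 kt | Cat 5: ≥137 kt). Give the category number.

ΔP = 1015 − 929 = 86 hPa.
V ≈ 6.33 × 86^0.658 = 6.33 × 18.75 ≈ 119 kt.
119 kt falls in the Category 4 band.

4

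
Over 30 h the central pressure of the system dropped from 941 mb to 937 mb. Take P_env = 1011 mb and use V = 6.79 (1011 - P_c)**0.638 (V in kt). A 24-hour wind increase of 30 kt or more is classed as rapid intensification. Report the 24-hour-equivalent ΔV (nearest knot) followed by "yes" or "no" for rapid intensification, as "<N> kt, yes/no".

V₁: ΔP = 70, V ≈ 6.79 × 70^0.638 ≈ 102.10 kt.
V₂: ΔP = 74, V ≈ 6.79 × 74^0.638 ≈ 105.79 kt.
ΔV over 30 h = 3.69 kt → 24 h equivalent = 3.69 × 24/30 ≈ 2.95 kt.
3 kt < 30 kt ⇒ not rapid intensification.

3 kt, no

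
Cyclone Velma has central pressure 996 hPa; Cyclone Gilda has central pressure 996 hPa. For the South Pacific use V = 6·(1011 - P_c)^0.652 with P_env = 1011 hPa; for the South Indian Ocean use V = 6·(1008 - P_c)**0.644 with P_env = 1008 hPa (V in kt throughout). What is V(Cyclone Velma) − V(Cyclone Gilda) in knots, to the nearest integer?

Cyclone Velma: ΔP = 15; V ≈ 6 × 15^0.652 ≈ 35.07 kt.
Cyclone Gilda: ΔP = 12; V ≈ 6 × 12^0.644 ≈ 29.73 kt.
Difference ≈ 35.07 − 29.73 = 5.34 → 5 kt.

5 kt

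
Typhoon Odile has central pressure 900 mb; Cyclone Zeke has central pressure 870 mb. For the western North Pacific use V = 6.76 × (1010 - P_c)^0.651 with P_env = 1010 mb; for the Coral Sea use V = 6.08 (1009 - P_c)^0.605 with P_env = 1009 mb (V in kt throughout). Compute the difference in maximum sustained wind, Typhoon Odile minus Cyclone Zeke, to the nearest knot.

Typhoon Odile: ΔP = 110; V ≈ 6.76 × 110^0.651 ≈ 144.18 kt.
Cyclone Zeke: ΔP = 139; V ≈ 6.08 × 139^0.605 ≈ 120.34 kt.
Difference ≈ 144.18 − 120.34 = 23.84 → 24 kt.

24 kt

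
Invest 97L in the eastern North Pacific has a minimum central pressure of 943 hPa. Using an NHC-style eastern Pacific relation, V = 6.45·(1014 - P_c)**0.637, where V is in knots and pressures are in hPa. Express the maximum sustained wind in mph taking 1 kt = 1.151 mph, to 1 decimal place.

ΔP = 1014 − 943 = 71 hPa.
V ≈ 6.45 × 71^0.637 = 6.45 × 15.110 ≈ 97.457 kt.
97.457 × 1.151 ≈ 112.17 mph → 112.2 mph.

112.2 mph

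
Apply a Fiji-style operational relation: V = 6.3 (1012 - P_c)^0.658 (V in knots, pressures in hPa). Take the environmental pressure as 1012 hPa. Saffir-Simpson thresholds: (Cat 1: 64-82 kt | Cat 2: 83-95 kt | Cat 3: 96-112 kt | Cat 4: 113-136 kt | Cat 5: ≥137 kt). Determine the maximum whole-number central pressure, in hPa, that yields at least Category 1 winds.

Category 1 begins at V = 64 kt.
Required ΔP = (64/6.3)^(1/0.658) = 10.159^1.520 ≈ 33.90 hPa.
P_c ≤ 1012 − 33.90 = 978.10, so the highest integer P_c is 978 hPa.

978 hPa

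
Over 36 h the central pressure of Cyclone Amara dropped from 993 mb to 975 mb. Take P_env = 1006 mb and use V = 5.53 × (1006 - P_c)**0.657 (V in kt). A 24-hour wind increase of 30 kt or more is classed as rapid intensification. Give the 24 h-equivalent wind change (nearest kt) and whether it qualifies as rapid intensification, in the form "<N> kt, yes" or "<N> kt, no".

V₁: ΔP = 13, V ≈ 5.53 × 13^0.657 ≈ 29.83 kt.
V₂: ΔP = 31, V ≈ 5.53 × 31^0.657 ≈ 52.79 kt.
ΔV over 36 h = 22.96 kt → 24 h equivalent = 22.96 × 24/36 ≈ 15.31 kt.
15 kt < 30 kt ⇒ not rapid intensification.

15 kt, no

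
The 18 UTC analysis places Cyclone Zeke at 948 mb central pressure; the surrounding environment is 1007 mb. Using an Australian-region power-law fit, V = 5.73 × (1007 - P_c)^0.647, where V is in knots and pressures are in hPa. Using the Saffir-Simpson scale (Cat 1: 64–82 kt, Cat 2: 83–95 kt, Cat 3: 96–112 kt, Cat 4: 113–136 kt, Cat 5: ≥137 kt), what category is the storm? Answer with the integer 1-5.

1

ΔP = 1007 − 948 = 59 mb.
V ≈ 5.73 × 59^0.647 = 5.73 × 13.99 ≈ 80 kt.
80 kt falls in the Category 1 band.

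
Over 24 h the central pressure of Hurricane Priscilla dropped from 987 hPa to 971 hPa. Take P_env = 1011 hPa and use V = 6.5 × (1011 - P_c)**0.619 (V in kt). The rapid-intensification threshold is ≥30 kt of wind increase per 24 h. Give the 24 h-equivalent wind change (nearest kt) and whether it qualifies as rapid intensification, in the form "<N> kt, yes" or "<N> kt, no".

V₁: ΔP = 24, V ≈ 6.5 × 24^0.619 ≈ 46.48 kt.
V₂: ΔP = 40, V ≈ 6.5 × 40^0.619 ≈ 63.77 kt.
ΔV over 24 h = 17.29 kt → 24 h equivalent = 17.29 × 24/24 ≈ 17.29 kt.
17 kt < 30 kt ⇒ not rapid intensification.

17 kt, no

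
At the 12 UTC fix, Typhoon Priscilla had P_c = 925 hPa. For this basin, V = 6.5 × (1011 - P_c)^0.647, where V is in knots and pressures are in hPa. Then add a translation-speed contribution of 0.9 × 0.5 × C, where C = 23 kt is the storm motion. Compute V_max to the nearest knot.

126 kt

ΔP = 1011 − 925 = 86 hPa.
86^0.647 ≈ 17.849.
V ≈ 6.5 × 17.849 ≈ 116.0 kt.
Translation term: 0.9 × 0.5 × 23 = 10.35 kt.
Corrected V ≈ 126.35 kt → 126 kt.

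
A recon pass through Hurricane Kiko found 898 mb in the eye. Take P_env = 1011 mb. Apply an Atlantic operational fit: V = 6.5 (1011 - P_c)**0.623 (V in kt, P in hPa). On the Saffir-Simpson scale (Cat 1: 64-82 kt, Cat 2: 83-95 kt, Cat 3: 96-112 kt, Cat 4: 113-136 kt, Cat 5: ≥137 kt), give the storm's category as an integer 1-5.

4

ΔP = 1011 − 898 = 113 mb.
V ≈ 6.5 × 113^0.623 = 6.5 × 19.01 ≈ 124 kt.
124 kt falls in the Category 4 band.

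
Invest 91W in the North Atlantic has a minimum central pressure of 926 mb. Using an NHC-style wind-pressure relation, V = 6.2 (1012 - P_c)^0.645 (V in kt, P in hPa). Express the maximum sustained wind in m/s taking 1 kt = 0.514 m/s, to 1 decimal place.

56.4 m/s

ΔP = 1012 − 926 = 86 mb.
V ≈ 6.2 × 86^0.645 = 6.2 × 17.691 ≈ 109.684 kt.
109.684 × 0.514 ≈ 56.38 m/s → 56.4 m/s.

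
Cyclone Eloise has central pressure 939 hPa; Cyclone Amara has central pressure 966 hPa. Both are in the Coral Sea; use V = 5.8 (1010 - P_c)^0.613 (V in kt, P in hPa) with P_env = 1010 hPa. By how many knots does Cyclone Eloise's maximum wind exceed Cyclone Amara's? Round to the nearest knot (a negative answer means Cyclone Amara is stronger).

Cyclone Eloise: ΔP = 71; V ≈ 5.8 × 71^0.613 ≈ 79.11 kt.
Cyclone Amara: ΔP = 44; V ≈ 5.8 × 44^0.613 ≈ 59.00 kt.
Difference ≈ 79.11 − 59.00 = 20.11 → 20 kt.

20 kt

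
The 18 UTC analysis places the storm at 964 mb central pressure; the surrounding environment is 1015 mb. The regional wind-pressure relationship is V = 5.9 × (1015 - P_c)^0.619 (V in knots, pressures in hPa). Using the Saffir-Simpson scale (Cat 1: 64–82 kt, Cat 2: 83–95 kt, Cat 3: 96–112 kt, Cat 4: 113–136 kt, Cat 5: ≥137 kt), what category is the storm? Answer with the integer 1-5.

ΔP = 1015 − 964 = 51 mb.
V ≈ 5.9 × 51^0.619 = 5.9 × 11.40 ≈ 67 kt.
67 kt falls in the Category 1 band.

1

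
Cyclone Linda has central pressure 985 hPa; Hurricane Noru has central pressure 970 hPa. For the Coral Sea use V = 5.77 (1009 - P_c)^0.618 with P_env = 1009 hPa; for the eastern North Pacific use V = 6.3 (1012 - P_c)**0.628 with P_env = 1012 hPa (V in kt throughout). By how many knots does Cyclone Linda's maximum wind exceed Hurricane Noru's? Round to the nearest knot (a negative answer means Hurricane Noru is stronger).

Cyclone Linda: ΔP = 24; V ≈ 5.77 × 24^0.618 ≈ 41.13 kt.
Hurricane Noru: ΔP = 42; V ≈ 6.3 × 42^0.628 ≈ 65.88 kt.
Difference ≈ 41.13 − 65.88 = -24.75 → -25 kt.

-25 kt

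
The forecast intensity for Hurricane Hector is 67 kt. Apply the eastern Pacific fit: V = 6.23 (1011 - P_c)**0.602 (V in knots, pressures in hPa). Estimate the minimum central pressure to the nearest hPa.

ΔP = (V / 6.23)^(1/0.602) = (67/6.23)^1.661.
67/6.23 = 10.754; 10.754^1.661 ≈ 51.71 hPa.
P_c = 1011 − 51.71 = 959.29 ≈ 959 hPa.

959 hPa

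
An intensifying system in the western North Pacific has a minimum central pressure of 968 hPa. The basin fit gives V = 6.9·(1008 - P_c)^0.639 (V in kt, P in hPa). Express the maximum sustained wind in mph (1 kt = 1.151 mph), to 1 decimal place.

83.9 mph

ΔP = 1008 − 968 = 40 hPa.
V ≈ 6.9 × 40^0.639 = 6.9 × 10.561 ≈ 72.873 kt.
72.873 × 1.151 ≈ 83.88 mph → 83.9 mph.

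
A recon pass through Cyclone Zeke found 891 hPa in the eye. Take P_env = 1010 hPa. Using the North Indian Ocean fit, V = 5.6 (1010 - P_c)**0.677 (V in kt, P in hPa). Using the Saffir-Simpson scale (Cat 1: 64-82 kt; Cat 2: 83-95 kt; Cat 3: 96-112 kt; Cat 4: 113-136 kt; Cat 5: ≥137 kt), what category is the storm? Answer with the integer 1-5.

5

ΔP = 1010 − 891 = 119 hPa.
V ≈ 5.6 × 119^0.677 = 5.6 × 25.42 ≈ 142 kt.
142 kt falls in the Category 5 band.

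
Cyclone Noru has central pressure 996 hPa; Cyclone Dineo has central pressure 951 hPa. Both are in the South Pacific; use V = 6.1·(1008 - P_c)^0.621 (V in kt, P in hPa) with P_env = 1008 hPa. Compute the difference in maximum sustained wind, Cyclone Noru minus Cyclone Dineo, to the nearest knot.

-47 kt

Cyclone Noru: ΔP = 12; V ≈ 6.1 × 12^0.621 ≈ 28.54 kt.
Cyclone Dineo: ΔP = 57; V ≈ 6.1 × 57^0.621 ≈ 75.12 kt.
Difference ≈ 28.54 − 75.12 = -46.58 → -47 kt.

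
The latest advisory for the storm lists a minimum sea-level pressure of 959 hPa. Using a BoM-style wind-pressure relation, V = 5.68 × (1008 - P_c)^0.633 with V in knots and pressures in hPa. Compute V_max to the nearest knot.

ΔP = 1008 − 959 = 49 hPa.
49^0.633 ≈ 11.746.
V ≈ 5.68 × 11.746 ≈ 66.7 kt.

67 kt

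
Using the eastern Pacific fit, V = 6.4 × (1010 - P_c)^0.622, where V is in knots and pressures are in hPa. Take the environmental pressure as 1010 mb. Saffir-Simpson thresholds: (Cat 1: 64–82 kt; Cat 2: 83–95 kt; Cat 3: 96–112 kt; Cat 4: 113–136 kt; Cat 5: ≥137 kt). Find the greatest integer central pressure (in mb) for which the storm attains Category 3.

932 mb

Category 3 begins at V = 96 kt.
Required ΔP = (96/6.4)^(1/0.622) = 15.000^1.608 ≈ 77.77 mb.
P_c ≤ 1010 − 77.77 = 932.23, so the highest integer P_c is 932 mb.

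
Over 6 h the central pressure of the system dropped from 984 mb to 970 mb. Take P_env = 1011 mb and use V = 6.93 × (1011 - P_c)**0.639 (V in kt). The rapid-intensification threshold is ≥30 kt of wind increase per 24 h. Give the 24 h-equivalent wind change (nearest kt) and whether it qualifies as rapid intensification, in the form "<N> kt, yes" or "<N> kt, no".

V₁: ΔP = 27, V ≈ 6.93 × 27^0.639 ≈ 56.93 kt.
V₂: ΔP = 41, V ≈ 6.93 × 41^0.639 ≈ 74.35 kt.
ΔV over 6 h = 17.42 kt → 24 h equivalent = 17.42 × 24/6 ≈ 69.68 kt.
70 kt ≥ 30 kt ⇒ rapid intensification.

70 kt, yes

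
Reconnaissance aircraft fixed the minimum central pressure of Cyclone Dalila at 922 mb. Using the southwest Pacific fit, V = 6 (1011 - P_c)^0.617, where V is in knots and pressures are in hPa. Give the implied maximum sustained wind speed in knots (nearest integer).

96 kt

ΔP = 1011 − 922 = 89 mb.
89^0.617 ≈ 15.950.
V ≈ 6 × 15.950 ≈ 95.7 kt.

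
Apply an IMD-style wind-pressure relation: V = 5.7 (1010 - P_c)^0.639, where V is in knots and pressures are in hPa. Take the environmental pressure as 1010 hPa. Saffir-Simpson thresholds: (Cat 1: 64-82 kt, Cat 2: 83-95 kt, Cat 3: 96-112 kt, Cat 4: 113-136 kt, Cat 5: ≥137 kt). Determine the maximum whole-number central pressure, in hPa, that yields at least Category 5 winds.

Category 5 begins at V = 137 kt.
Required ΔP = (137/5.7)^(1/0.639) = 24.035^1.565 ≈ 144.86 hPa.
P_c ≤ 1010 − 144.86 = 865.14, so the highest integer P_c is 865 hPa.

865 hPa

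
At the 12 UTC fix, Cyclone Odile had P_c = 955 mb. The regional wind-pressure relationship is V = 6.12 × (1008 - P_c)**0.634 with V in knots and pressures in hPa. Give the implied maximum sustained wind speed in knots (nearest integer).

76 kt

ΔP = 1008 − 955 = 53 mb.
53^0.634 ≈ 12.393.
V ≈ 6.12 × 12.393 ≈ 75.8 kt.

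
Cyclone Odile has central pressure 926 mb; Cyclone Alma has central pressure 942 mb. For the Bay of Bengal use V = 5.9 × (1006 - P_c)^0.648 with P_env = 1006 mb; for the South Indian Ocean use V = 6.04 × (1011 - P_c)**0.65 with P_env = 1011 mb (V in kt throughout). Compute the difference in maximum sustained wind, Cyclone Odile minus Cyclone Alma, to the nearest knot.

6 kt

Cyclone Odile: ΔP = 80; V ≈ 5.9 × 80^0.648 ≈ 100.94 kt.
Cyclone Alma: ΔP = 69; V ≈ 6.04 × 69^0.65 ≈ 94.69 kt.
Difference ≈ 100.94 − 94.69 = 6.25 → 6 kt.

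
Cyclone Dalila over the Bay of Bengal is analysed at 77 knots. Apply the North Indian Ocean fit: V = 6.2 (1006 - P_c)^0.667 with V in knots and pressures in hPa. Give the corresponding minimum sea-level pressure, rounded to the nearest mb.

ΔP = (V / 6.2)^(1/0.667) = (77/6.2)^1.499.
77/6.2 = 12.419; 12.419^1.499 ≈ 43.68 mb.
P_c = 1006 − 43.68 = 962.32 ≈ 962 mb.

962 mb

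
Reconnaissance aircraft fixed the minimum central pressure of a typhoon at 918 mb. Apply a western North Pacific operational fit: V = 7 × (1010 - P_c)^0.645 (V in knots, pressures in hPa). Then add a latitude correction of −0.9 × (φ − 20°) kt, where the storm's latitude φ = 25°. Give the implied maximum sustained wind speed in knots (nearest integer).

125 kt

ΔP = 1010 − 918 = 92 mb.
92^0.645 ≈ 18.477.
V ≈ 7 × 18.477 ≈ 129.3 kt.
Latitude correction: −0.9 × (25 − 20) = -4.5 kt.
Corrected V ≈ 124.8 kt → 125 kt.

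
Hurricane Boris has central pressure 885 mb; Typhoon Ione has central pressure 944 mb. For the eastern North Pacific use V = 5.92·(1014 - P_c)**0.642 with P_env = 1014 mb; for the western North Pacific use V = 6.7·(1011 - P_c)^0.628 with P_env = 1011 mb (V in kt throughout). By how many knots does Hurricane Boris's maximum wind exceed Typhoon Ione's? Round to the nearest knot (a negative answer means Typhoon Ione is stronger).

40 kt

Hurricane Boris: ΔP = 129; V ≈ 5.92 × 129^0.642 ≈ 134.07 kt.
Typhoon Ione: ΔP = 67; V ≈ 6.7 × 67^0.628 ≈ 93.94 kt.
Difference ≈ 134.07 − 93.94 = 40.13 → 40 kt.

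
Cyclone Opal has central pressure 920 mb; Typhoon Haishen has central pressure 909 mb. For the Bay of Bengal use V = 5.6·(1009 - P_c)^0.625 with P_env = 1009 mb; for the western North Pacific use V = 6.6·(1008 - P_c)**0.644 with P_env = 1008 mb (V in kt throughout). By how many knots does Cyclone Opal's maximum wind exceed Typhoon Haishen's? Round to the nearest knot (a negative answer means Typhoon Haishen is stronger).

Cyclone Opal: ΔP = 89; V ≈ 5.6 × 89^0.625 ≈ 92.59 kt.
Typhoon Haishen: ΔP = 99; V ≈ 6.6 × 99^0.644 ≈ 127.27 kt.
Difference ≈ 92.59 − 127.27 = -34.68 → -35 kt.

-35 kt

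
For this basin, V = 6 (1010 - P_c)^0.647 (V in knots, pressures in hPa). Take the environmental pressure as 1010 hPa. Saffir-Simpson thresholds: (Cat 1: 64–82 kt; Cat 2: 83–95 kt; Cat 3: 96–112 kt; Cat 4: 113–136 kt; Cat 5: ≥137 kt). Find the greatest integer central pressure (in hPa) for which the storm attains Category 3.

Category 3 begins at V = 96 kt.
Required ΔP = (96/6)^(1/0.647) = 16.000^1.546 ≈ 72.62 hPa.
P_c ≤ 1010 − 72.62 = 937.38, so the highest integer P_c is 937 hPa.

937 hPa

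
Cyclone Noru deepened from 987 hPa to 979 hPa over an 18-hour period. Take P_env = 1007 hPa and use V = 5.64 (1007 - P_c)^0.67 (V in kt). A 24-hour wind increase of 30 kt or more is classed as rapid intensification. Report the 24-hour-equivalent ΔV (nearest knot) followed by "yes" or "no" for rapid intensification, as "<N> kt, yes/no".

14 kt, no

V₁: ΔP = 20, V ≈ 5.64 × 20^0.67 ≈ 41.97 kt.
V₂: ΔP = 28, V ≈ 5.64 × 28^0.67 ≈ 52.59 kt.
ΔV over 18 h = 10.62 kt → 24 h equivalent = 10.62 × 24/18 ≈ 14.16 kt.
14 kt < 30 kt ⇒ not rapid intensification.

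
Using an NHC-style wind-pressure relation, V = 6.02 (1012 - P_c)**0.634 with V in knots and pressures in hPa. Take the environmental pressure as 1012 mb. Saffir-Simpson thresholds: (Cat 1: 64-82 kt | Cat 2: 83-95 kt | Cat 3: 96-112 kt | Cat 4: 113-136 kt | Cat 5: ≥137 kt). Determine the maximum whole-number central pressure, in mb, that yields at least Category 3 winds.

Category 3 begins at V = 96 kt.
Required ΔP = (96/6.02)^(1/0.634) = 15.947^1.577 ≈ 78.88 mb.
P_c ≤ 1012 − 78.88 = 933.12, so the highest integer P_c is 933 mb.

933 mb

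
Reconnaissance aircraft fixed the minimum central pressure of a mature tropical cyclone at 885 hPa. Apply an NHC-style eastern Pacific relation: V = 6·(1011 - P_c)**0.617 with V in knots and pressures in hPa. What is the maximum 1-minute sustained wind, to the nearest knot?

ΔP = 1011 − 885 = 126 hPa.
126^0.617 ≈ 19.766.
V ≈ 6 × 19.766 ≈ 118.6 kt.

119 kt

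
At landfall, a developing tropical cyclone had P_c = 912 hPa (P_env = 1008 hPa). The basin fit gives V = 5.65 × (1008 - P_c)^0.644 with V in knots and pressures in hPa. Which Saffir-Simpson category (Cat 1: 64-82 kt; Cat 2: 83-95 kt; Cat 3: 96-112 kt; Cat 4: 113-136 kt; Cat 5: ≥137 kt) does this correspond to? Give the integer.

ΔP = 1008 − 912 = 96 hPa.
V ≈ 5.65 × 96^0.644 = 5.65 × 18.91 ≈ 107 kt.
107 kt falls in the Category 3 band.

3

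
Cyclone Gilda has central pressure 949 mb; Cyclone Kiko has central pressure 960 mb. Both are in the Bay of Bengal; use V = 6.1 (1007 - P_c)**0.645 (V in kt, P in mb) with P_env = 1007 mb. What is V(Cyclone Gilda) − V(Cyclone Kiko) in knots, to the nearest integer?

11 kt

Cyclone Gilda: ΔP = 58; V ≈ 6.1 × 58^0.645 ≈ 83.70 kt.
Cyclone Kiko: ΔP = 47; V ≈ 6.1 × 47^0.645 ≈ 73.09 kt.
Difference ≈ 83.70 − 73.09 = 10.61 → 11 kt.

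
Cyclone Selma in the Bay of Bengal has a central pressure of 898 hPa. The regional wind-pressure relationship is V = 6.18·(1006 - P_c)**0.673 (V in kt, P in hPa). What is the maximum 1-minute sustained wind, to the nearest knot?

ΔP = 1006 − 898 = 108 hPa.
108^0.673 ≈ 23.361.
V ≈ 6.18 × 23.361 ≈ 144.4 kt.

144 kt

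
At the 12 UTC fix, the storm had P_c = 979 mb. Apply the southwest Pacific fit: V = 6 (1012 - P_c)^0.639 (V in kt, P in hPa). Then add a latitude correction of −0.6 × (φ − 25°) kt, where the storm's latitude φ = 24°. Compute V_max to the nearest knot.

ΔP = 1012 − 979 = 33 mb.
33^0.639 ≈ 9.340.
V ≈ 6 × 9.340 ≈ 56.0 kt.
Latitude correction: −0.6 × (24 − 25) = 0.6 kt.
Corrected V ≈ 56.6 kt → 57 kt.

57 kt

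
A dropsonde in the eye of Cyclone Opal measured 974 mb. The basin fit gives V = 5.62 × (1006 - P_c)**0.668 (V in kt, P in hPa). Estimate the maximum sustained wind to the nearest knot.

ΔP = 1006 − 974 = 32 mb.
32^0.668 ≈ 10.126.
V ≈ 5.62 × 10.126 ≈ 56.9 kt.

57 kt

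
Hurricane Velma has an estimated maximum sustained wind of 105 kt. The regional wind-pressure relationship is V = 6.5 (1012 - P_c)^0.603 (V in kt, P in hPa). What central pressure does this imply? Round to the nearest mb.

911 mb

ΔP = (V / 6.5)^(1/0.603) = (105/6.5)^1.658.
105/6.5 = 16.154; 16.154^1.658 ≈ 100.87 mb.
P_c = 1012 − 100.87 = 911.13 ≈ 911 mb.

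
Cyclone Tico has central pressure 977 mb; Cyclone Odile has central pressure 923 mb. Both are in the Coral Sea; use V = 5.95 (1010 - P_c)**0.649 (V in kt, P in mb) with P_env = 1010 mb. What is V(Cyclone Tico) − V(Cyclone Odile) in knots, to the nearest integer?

Cyclone Tico: ΔP = 33; V ≈ 5.95 × 33^0.649 ≈ 57.55 kt.
Cyclone Odile: ΔP = 87; V ≈ 5.95 × 87^0.649 ≈ 107.96 kt.
Difference ≈ 57.55 − 107.96 = -50.41 → -50 kt.

-50 kt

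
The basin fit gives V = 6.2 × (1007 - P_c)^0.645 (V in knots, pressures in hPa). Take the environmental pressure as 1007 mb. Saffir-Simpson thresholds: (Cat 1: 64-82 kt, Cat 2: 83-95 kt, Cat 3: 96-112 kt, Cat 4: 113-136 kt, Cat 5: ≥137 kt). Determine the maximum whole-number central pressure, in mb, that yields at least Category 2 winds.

951 mb

Category 2 begins at V = 83 kt.
Required ΔP = (83/6.2)^(1/0.645) = 13.387^1.550 ≈ 55.82 mb.
P_c ≤ 1007 − 55.82 = 951.18, so the highest integer P_c is 951 mb.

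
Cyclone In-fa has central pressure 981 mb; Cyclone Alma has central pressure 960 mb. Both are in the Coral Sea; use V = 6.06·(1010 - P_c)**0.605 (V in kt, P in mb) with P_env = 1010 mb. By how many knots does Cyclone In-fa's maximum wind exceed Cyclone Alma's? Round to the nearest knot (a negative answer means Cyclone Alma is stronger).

Cyclone In-fa: ΔP = 29; V ≈ 6.06 × 29^0.605 ≈ 46.48 kt.
Cyclone Alma: ΔP = 50; V ≈ 6.06 × 50^0.605 ≈ 64.62 kt.
Difference ≈ 46.48 − 64.62 = -18.14 → -18 kt.

-18 kt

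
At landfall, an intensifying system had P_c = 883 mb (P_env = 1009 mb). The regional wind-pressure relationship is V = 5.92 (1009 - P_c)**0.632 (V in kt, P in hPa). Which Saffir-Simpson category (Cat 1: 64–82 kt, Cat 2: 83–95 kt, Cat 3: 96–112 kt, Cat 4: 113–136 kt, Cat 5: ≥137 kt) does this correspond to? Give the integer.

4

ΔP = 1009 − 883 = 126 mb.
V ≈ 5.92 × 126^0.632 = 5.92 × 21.25 ≈ 126 kt.
126 kt falls in the Category 4 band.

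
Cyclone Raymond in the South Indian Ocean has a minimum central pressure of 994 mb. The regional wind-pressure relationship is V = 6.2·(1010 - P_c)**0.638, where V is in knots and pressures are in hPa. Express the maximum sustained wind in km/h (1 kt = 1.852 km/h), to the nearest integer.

ΔP = 1010 − 994 = 16 mb.
V ≈ 6.2 × 16^0.638 = 6.2 × 5.864 ≈ 36.360 kt.
36.360 × 1.852 ≈ 67.34 km/h → 67 km/h.

67 km/h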